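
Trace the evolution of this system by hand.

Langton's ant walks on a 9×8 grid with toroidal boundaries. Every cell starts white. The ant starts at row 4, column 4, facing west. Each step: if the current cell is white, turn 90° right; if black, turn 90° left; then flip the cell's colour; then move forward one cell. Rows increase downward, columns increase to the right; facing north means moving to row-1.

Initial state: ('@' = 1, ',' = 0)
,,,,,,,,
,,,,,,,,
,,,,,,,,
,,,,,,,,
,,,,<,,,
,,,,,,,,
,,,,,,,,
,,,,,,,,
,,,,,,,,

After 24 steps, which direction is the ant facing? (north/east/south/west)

east

step 0: ,,,,,,,,
,,,,,,,,
,,,,,,,,
,,,,,,,,
,,,,<,,,
,,,,,,,,
,,,,,,,,
,,,,,,,,
,,,,,,,,
step 1: ,,,,,,,,
,,,,,,,,
,,,,,,,,
,,,,^,,,
,,,,@,,,
,,,,,,,,
,,,,,,,,
,,,,,,,,
,,,,,,,,
step 2: ,,,,,,,,
,,,,,,,,
,,,,,,,,
,,,,@>,,
,,,,@,,,
,,,,,,,,
,,,,,,,,
,,,,,,,,
,,,,,,,,
step 3: ,,,,,,,,
,,,,,,,,
,,,,,,,,
,,,,@@,,
,,,,@v,,
,,,,,,,,
,,,,,,,,
,,,,,,,,
,,,,,,,,
step 4: ,,,,,,,,
,,,,,,,,
,,,,,,,,
,,,,@@,,
,,,,<@,,
,,,,,,,,
,,,,,,,,
,,,,,,,,
,,,,,,,,
step 5: ,,,,,,,,
,,,,,,,,
,,,,,,,,
,,,,@@,,
,,,,,@,,
,,,,v,,,
,,,,,,,,
,,,,,,,,
,,,,,,,,
step 6: ,,,,,,,,
,,,,,,,,
,,,,,,,,
,,,,@@,,
,,,,,@,,
,,,<@,,,
,,,,,,,,
,,,,,,,,
,,,,,,,,
step 7: ,,,,,,,,
,,,,,,,,
,,,,,,,,
,,,,@@,,
,,,^,@,,
,,,@@,,,
,,,,,,,,
,,,,,,,,
,,,,,,,,
step 8: ,,,,,,,,
,,,,,,,,
,,,,,,,,
,,,,@@,,
,,,@>@,,
,,,@@,,,
,,,,,,,,
,,,,,,,,
,,,,,,,,
step 9: ,,,,,,,,
,,,,,,,,
,,,,,,,,
,,,,@@,,
,,,@@@,,
,,,@v,,,
,,,,,,,,
,,,,,,,,
,,,,,,,,
step 10: ,,,,,,,,
,,,,,,,,
,,,,,,,,
,,,,@@,,
,,,@@@,,
,,,@,>,,
,,,,,,,,
,,,,,,,,
,,,,,,,,
step 11: ,,,,,,,,
,,,,,,,,
,,,,,,,,
,,,,@@,,
,,,@@@,,
,,,@,@,,
,,,,,v,,
,,,,,,,,
,,,,,,,,
step 12: ,,,,,,,,
,,,,,,,,
,,,,,,,,
,,,,@@,,
,,,@@@,,
,,,@,@,,
,,,,<@,,
,,,,,,,,
,,,,,,,,
step 13: ,,,,,,,,
,,,,,,,,
,,,,,,,,
,,,,@@,,
,,,@@@,,
,,,@^@,,
,,,,@@,,
,,,,,,,,
,,,,,,,,
step 14: ,,,,,,,,
,,,,,,,,
,,,,,,,,
,,,,@@,,
,,,@@@,,
,,,@@>,,
,,,,@@,,
,,,,,,,,
,,,,,,,,
step 15: ,,,,,,,,
,,,,,,,,
,,,,,,,,
,,,,@@,,
,,,@@^,,
,,,@@,,,
,,,,@@,,
,,,,,,,,
,,,,,,,,
step 16: ,,,,,,,,
,,,,,,,,
,,,,,,,,
,,,,@@,,
,,,@<,,,
,,,@@,,,
,,,,@@,,
,,,,,,,,
,,,,,,,,
step 17: ,,,,,,,,
,,,,,,,,
,,,,,,,,
,,,,@@,,
,,,@,,,,
,,,@v,,,
,,,,@@,,
,,,,,,,,
,,,,,,,,
step 18: ,,,,,,,,
,,,,,,,,
,,,,,,,,
,,,,@@,,
,,,@,,,,
,,,@,>,,
,,,,@@,,
,,,,,,,,
,,,,,,,,
step 19: ,,,,,,,,
,,,,,,,,
,,,,,,,,
,,,,@@,,
,,,@,,,,
,,,@,@,,
,,,,@v,,
,,,,,,,,
,,,,,,,,
step 20: ,,,,,,,,
,,,,,,,,
,,,,,,,,
,,,,@@,,
,,,@,,,,
,,,@,@,,
,,,,@,>,
,,,,,,,,
,,,,,,,,
step 21: ,,,,,,,,
,,,,,,,,
,,,,,,,,
,,,,@@,,
,,,@,,,,
,,,@,@,,
,,,,@,@,
,,,,,,v,
,,,,,,,,
step 22: ,,,,,,,,
,,,,,,,,
,,,,,,,,
,,,,@@,,
,,,@,,,,
,,,@,@,,
,,,,@,@,
,,,,,<@,
,,,,,,,,
step 23: ,,,,,,,,
,,,,,,,,
,,,,,,,,
,,,,@@,,
,,,@,,,,
,,,@,@,,
,,,,@^@,
,,,,,@@,
,,,,,,,,
step 24: ,,,,,,,,
,,,,,,,,
,,,,,,,,
,,,,@@,,
,,,@,,,,
,,,@,@,,
,,,,@@>,
,,,,,@@,
,,,,,,,,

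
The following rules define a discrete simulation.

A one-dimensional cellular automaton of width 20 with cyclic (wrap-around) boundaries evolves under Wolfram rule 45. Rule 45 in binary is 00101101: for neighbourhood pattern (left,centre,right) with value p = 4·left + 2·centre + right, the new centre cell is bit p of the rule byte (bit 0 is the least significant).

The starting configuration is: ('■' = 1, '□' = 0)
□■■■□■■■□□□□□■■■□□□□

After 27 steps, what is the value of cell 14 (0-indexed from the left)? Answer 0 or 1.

t=0: □■■■□■■■□□□□□■■■□□□□
t=1: □■□□■■□□□■■■□■□□□■■■
t=2: ■■□□■□□■□■□□■■□■□■□□
t=3: ■□□□■□□■■■□□■□■■■■□□
t=4: ■□■□■□□■□□□□■■■□□□□□
t=5: ■■■■■□□■□■■□■□□□■■■□
t=6: ■□□□□□□■■■□■■□■□■□□■
t=7: □□■■■■□■□□■■□■■■■□□■
t=8: □□■□□□■■□□■□■■□□□□□■
t=9: □□■□■□■□□□■■■□□■■■□■
t=10: □□■■■■■□■□■□□□□■□□■■
t=11: □□■□□□□■■■■□■■□■□□■□
t=12: ■□■□■■□■□□□■■□■■□□■□
t=13: ■■■■■□■■□■□■□■■□□□■■
t=14: □□□□□■■□■■■■■■□□■□■□
t=15: ■■■■□■□■■□□□□□□□■■■□
t=16: ■□□□■■■■□□■■■■■□■□□■
t=17: □□■□■□□□□□■□□□□■■□□■
t=18: □□■■■□■■■□■□■■□■□□□■
t=19: □□■□□■■□□■■■■□■■□■□■
t=20: □□■□□■□□□■□□□■■□■■■■
t=21: □□■□□■□■□■□■□■□■■□□□
t=22: ■□■□□■■■■■■■■■■■□□■■
t=23: □■■□□■□□□□□□□□□□□□■□
t=24: □■□□□■□■■■■■■■■■■□■□
t=25: □■□■□■■■□□□□□□□□□■■□
t=26: □■■■■■□□□■■■■■■■□■□□
t=27: □■□□□□□■□■□□□□□□■■□■

0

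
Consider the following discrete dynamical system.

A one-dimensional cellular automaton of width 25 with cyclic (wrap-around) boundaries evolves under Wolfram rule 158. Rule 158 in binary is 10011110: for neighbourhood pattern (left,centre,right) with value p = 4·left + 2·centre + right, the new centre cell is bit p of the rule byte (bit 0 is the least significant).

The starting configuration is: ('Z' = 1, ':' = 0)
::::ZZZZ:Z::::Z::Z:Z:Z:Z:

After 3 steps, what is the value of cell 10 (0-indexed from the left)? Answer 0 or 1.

0) ::::ZZZZ:Z::::Z::Z:Z:Z:Z:
1) :::ZZZZ::ZZ::ZZZZZ:Z:Z:ZZ
2) Z:ZZZZ:ZZZ:ZZZZZZ::Z:Z:Z:
3) Z:ZZZ::ZZ::ZZZZZ:ZZZ:Z:Z:

0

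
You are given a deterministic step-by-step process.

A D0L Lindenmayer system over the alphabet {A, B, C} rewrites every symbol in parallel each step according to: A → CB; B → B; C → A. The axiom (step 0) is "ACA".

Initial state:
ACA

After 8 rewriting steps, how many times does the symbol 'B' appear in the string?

step 0: ACA
step 1: CBACB
step 2: ABCBAB
step 3: CBBABCBB
step 4: ABBCBBABB
step 5: CBBBABBCBBB
step 6: ABBBCBBBABBB
step 7: CBBBBABBBCBBBB
step 8: ABBBBCBBBBABBBB

12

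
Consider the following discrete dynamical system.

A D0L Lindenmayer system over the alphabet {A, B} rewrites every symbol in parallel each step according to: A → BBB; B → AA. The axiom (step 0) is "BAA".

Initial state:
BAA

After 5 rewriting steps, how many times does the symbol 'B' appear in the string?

0) BAA
1) AABBBBBB
2) BBBBBBAAAAAAAAAAAA
3) AAAAAAAAAAAABBBBBBBBBBBBBBBBBBBBBBBBBBBBBBBBBBBB
4) BBBBBBBBBBBBBBBBBBBBBBBBBBBBBBBBBBBBAAAAAAAAAAAAAAAAAAAAAAAAAAAAAAAAAAAAAAAAAAAAAAAAAAAAAAAAAAAAAAAAAAAAAAAA
5) AAAAAAAAAAAAAAAAAAAAAAAAAAAAAAAAAAAAAAAAAAAAAAAAAAAAAAAAAA…BBBBBBBBBBBBBBBBBBBBBBBBBBBBBBBBBBBBBBBBBBBBBBBBBBBBBBBBBB  (len 288)

216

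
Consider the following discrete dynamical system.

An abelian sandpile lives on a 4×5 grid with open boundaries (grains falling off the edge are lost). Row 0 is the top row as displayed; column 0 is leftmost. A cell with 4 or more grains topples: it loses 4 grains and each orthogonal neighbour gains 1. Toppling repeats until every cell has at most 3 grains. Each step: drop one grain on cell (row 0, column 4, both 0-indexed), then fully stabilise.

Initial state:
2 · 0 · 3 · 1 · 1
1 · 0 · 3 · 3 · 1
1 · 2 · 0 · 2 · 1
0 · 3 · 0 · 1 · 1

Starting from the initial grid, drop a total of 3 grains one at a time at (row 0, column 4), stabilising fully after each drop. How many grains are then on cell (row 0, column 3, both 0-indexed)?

step 0: 2 · 0 · 3 · 1 · 1
1 · 0 · 3 · 3 · 1
1 · 2 · 0 · 2 · 1
0 · 3 · 0 · 1 · 1
step 1: 2 · 0 · 3 · 1 · 2
1 · 0 · 3 · 3 · 1
1 · 2 · 0 · 2 · 1
0 · 3 · 0 · 1 · 1
step 2: 2 · 0 · 3 · 1 · 3
1 · 0 · 3 · 3 · 1
1 · 2 · 0 · 2 · 1
0 · 3 · 0 · 1 · 1
step 3: 2 · 0 · 3 · 2 · 0
1 · 0 · 3 · 3 · 2
1 · 2 · 0 · 2 · 1
0 · 3 · 0 · 1 · 1

2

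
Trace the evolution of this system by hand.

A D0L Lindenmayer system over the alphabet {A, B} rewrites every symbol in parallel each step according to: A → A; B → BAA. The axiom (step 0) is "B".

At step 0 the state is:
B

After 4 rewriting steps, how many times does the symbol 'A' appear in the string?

8

t=0: B
t=1: BAA
t=2: BAAAA
t=3: BAAAAAA
t=4: BAAAAAAAA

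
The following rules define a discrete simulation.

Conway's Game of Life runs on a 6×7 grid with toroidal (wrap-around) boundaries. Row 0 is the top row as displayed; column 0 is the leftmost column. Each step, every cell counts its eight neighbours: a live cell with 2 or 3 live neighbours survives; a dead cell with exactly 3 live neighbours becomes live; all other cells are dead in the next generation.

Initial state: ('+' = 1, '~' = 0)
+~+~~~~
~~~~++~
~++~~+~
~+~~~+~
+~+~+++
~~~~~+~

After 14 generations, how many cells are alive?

[0] +~+~~~~
~~~~++~
~++~~+~
~+~~~+~
+~+~+++
~~~~~+~
[1] ~~~~+++
~~+++++
~++~~++
~~~+~~~
++~~+~~
+~~+++~
[2] +~+~~~~
~++~~~~
++~~~~+
~~~++++
+++~~++
++~+~~~
[3] +~~+~~~
~~+~~~+
~+~++~+
~~~++~~
~~~~~~~
~~~+~~~
[4] ~~++~~~
~++~+++
+~~~+~~
~~++++~
~~~++~~
~~~~~~~
[5] ~+++++~
+++~+++
+~~~~~~
~~+~~+~
~~+~~+~
~~+~+~~
[6] ~~~~~~~
~~~~~~~
+~+++~~
~+~~~~+
~++~++~
~~~~~~~
[7] ~~~~~~~
~~~+~~~
++++~~~
~~~~~~+
+++~~+~
~~~~~~~
[8] ~~~~~~~
~+~+~~~
++++~~~
~~~+~~+
++~~~~+
~+~~~~~
[9] ~~+~~~~
++~+~~~
++~++~~
~~~+~~+
~++~~~+
~+~~~~~
[10] +~+~~~~
+~~++~~
~+~++~+
~~~++++
~++~~~~
++~~~~~
[11] +~++~~+
+~~~+++
~~~~~~+
~+~~~~+
~++++++
+~~~~~~
[12] ~~~++~~
~+~++~~
~~~~~~~
~+~++~+
~++++++
~~~~~~~
[13] ~~+++~~
~~+++~~
+~~~~+~
~+~~~~+
~+~~~~+
~~~~~~~
[14] ~~+~+~~
~++~~+~
+++++++
~+~~~++
~~~~~~~
~~++~~~

17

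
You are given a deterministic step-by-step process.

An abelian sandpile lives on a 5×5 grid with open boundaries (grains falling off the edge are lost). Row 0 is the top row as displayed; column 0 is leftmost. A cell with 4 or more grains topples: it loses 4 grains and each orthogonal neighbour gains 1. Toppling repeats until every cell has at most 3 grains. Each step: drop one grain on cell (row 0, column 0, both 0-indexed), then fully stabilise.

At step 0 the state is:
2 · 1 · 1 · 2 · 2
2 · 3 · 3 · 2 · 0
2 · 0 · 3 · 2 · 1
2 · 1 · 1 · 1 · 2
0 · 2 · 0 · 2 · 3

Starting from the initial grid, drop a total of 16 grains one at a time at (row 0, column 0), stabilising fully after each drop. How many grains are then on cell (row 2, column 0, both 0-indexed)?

0

t=0: 2 · 1 · 1 · 2 · 2
2 · 3 · 3 · 2 · 0
2 · 0 · 3 · 2 · 1
2 · 1 · 1 · 1 · 2
0 · 2 · 0 · 2 · 3
t=1: 3 · 1 · 1 · 2 · 2
2 · 3 · 3 · 2 · 0
2 · 0 · 3 · 2 · 1
2 · 1 · 1 · 1 · 2
0 · 2 · 0 · 2 · 3
t=2: 0 · 2 · 1 · 2 · 2
3 · 3 · 3 · 2 · 0
2 · 0 · 3 · 2 · 1
2 · 1 · 1 · 1 · 2
0 · 2 · 0 · 2 · 3
t=3: 1 · 2 · 1 · 2 · 2
3 · 3 · 3 · 2 · 0
2 · 0 · 3 · 2 · 1
2 · 1 · 1 · 1 · 2
0 · 2 · 0 · 2 · 3
t=4: 2 · 2 · 1 · 2 · 2
3 · 3 · 3 · 2 · 0
2 · 0 · 3 · 2 · 1
2 · 1 · 1 · 1 · 2
0 · 2 · 0 · 2 · 3
t=5: 3 · 2 · 1 · 2 · 2
3 · 3 · 3 · 2 · 0
2 · 0 · 3 · 2 · 1
2 · 1 · 1 · 1 · 2
0 · 2 · 0 · 2 · 3
t=6: 2 · 0 · 3 · 2 · 2
1 · 2 · 1 · 3 · 0
3 · 2 · 0 · 3 · 1
2 · 1 · 2 · 1 · 2
0 · 2 · 0 · 2 · 3
t=7: 3 · 0 · 3 · 2 · 2
1 · 2 · 1 · 3 · 0
3 · 2 · 0 · 3 · 1
2 · 1 · 2 · 1 · 2
0 · 2 · 0 · 2 · 3
t=8: 0 · 1 · 3 · 2 · 2
2 · 2 · 1 · 3 · 0
3 · 2 · 0 · 3 · 1
2 · 1 · 2 · 1 · 2
0 · 2 · 0 · 2 · 3
t=9: 1 · 1 · 3 · 2 · 2
2 · 2 · 1 · 3 · 0
3 · 2 · 0 · 3 · 1
2 · 1 · 2 · 1 · 2
0 · 2 · 0 · 2 · 3
t=10: 2 · 1 · 3 · 2 · 2
2 · 2 · 1 · 3 · 0
3 · 2 · 0 · 3 · 1
2 · 1 · 2 · 1 · 2
0 · 2 · 0 · 2 · 3
t=11: 3 · 1 · 3 · 2 · 2
2 · 2 · 1 · 3 · 0
3 · 2 · 0 · 3 · 1
2 · 1 · 2 · 1 · 2
0 · 2 · 0 · 2 · 3
t=12: 0 · 2 · 3 · 2 · 2
3 · 2 · 1 · 3 · 0
3 · 2 · 0 · 3 · 1
2 · 1 · 2 · 1 · 2
0 · 2 · 0 · 2 · 3
t=13: 1 · 2 · 3 · 2 · 2
3 · 2 · 1 · 3 · 0
3 · 2 · 0 · 3 · 1
2 · 1 · 2 · 1 · 2
0 · 2 · 0 · 2 · 3
t=14: 2 · 2 · 3 · 2 · 2
3 · 2 · 1 · 3 · 0
3 · 2 · 0 · 3 · 1
2 · 1 · 2 · 1 · 2
0 · 2 · 0 · 2 · 3
t=15: 3 · 2 · 3 · 2 · 2
3 · 2 · 1 · 3 · 0
3 · 2 · 0 · 3 · 1
2 · 1 · 2 · 1 · 2
0 · 2 · 0 · 2 · 3
t=16: 1 · 3 · 3 · 2 · 2
1 · 3 · 1 · 3 · 0
0 · 3 · 0 · 3 · 1
3 · 1 · 2 · 1 · 2
0 · 2 · 0 · 2 · 3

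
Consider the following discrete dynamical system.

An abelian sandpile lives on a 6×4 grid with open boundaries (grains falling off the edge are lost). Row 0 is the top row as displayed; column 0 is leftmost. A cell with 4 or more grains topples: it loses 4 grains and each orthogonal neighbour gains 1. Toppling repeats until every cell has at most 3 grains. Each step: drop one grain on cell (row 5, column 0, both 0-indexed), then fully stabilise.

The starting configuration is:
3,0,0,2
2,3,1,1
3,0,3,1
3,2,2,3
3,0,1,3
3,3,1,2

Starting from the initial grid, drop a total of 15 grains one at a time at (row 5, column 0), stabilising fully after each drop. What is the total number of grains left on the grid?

44

k=0  3,0,0,2
2,3,1,1
3,0,3,1
3,2,2,3
3,0,1,3
3,3,1,2
k=1  3,0,0,2
3,3,1,1
0,1,3,1
1,3,2,3
1,2,1,3
2,0,2,2
k=2  3,0,0,2
3,3,1,1
0,1,3,1
1,3,2,3
1,2,1,3
3,0,2,2
k=3  3,0,0,2
3,3,1,1
0,1,3,1
1,3,2,3
2,2,1,3
0,1,2,2
k=4  3,0,0,2
3,3,1,1
0,1,3,1
1,3,2,3
2,2,1,3
1,1,2,2
k=5  3,0,0,2
3,3,1,1
0,1,3,1
1,3,2,3
2,2,1,3
2,1,2,2
k=6  3,0,0,2
3,3,1,1
0,1,3,1
1,3,2,3
2,2,1,3
3,1,2,2
k=7  3,0,0,2
3,3,1,1
0,1,3,1
1,3,2,3
3,2,1,3
0,2,2,2
k=8  3,0,0,2
3,3,1,1
0,1,3,1
1,3,2,3
3,2,1,3
1,2,2,2
k=9  3,0,0,2
3,3,1,1
0,1,3,1
1,3,2,3
3,2,1,3
2,2,2,2
k=10  3,0,0,2
3,3,1,1
0,1,3,1
1,3,2,3
3,2,1,3
3,2,2,2
k=11  3,0,0,2
3,3,1,1
0,1,3,1
2,3,2,3
0,3,1,3
1,3,2,2
k=12  3,0,0,2
3,3,1,1
0,1,3,1
2,3,2,3
0,3,1,3
2,3,2,2
k=13  3,0,0,2
3,3,1,1
0,1,3,1
2,3,2,3
0,3,1,3
3,3,2,2
k=14  3,0,0,2
3,3,1,1
0,2,3,1
3,0,3,3
2,1,2,3
1,1,3,2
k=15  3,0,0,2
3,3,1,1
0,2,3,1
3,0,3,3
2,1,2,3
2,1,3,2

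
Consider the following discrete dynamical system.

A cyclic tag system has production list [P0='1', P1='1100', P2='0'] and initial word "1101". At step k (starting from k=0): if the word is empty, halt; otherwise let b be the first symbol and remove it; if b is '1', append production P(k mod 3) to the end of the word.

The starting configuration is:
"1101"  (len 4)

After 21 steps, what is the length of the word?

t=0: "1101"  (len 4)
t=1: "1011"  (len 4)
t=2: "0111100"  (len 7)
t=3: "111100"  (len 6)
t=4: "111001"  (len 6)
t=5: "110011100"  (len 9)
t=6: "100111000"  (len 9)
t=7: "001110001"  (len 9)
t=8: "01110001"  (len 8)
t=9: "1110001"  (len 7)
t=10: "1100011"  (len 7)
t=11: "1000111100"  (len 10)
t=12: "0001111000"  (len 10)
t=13: "001111000"  (len 9)
t=14: "01111000"  (len 8)
t=15: "1111000"  (len 7)
t=16: "1110001"  (len 7)
t=17: "1100011100"  (len 10)
t=18: "1000111000"  (len 10)
t=19: "0001110001"  (len 10)
t=20: "001110001"  (len 9)
t=21: "01110001"  (len 8)

8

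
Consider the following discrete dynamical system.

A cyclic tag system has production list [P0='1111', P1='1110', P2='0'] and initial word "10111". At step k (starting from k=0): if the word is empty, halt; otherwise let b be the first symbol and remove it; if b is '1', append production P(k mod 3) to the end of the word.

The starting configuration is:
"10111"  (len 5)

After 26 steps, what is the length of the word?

k=0  "10111"  (len 5)
k=1  "01111111"  (len 8)
k=2  "1111111"  (len 7)
k=3  "1111110"  (len 7)
k=4  "1111101111"  (len 10)
k=5  "1111011111110"  (len 13)
k=6  "1110111111100"  (len 13)
k=7  "1101111111001111"  (len 16)
k=8  "1011111110011111110"  (len 19)
k=9  "0111111100111111100"  (len 19)
k=10  "111111100111111100"  (len 18)
k=11  "111111001111111001110"  (len 21)
k=12  "111110011111110011100"  (len 21)
k=13  "111100111111100111001111"  (len 24)
k=14  "111001111111001110011111110"  (len 27)
k=15  "110011111110011100111111100"  (len 27)
k=16  "100111111100111001111111001111"  (len 30)
k=17  "001111111001110011111110011111110"  (len 33)
k=18  "01111111001110011111110011111110"  (len 32)
k=19  "1111111001110011111110011111110"  (len 31)
k=20  "1111110011100111111100111111101110"  (len 34)
k=21  "1111100111001111111001111111011100"  (len 34)
k=22  "1111001110011111110011111110111001111"  (len 37)
k=23  "1110011100111111100111111101110011111110"  (len 40)
k=24  "1100111001111111001111111011100111111100"  (len 40)
k=25  "1001110011111110011111110111001111111001111"  (len 43)
k=26  "0011100111111100111111101110011111110011111110"  (len 46)

46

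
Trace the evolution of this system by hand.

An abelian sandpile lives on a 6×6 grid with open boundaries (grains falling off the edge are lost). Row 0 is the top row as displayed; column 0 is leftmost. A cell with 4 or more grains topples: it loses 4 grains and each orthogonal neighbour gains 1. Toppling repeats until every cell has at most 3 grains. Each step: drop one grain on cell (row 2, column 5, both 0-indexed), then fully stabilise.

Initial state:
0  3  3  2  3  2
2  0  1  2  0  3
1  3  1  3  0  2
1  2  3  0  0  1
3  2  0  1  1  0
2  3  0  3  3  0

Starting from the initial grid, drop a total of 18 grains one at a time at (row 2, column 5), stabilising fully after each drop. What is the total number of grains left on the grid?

k=0  0  3  3  2  3  2
2  0  1  2  0  3
1  3  1  3  0  2
1  2  3  0  0  1
3  2  0  1  1  0
2  3  0  3  3  0
k=1  0  3  3  2  3  2
2  0  1  2  0  3
1  3  1  3  0  3
1  2  3  0  0  1
3  2  0  1  1  0
2  3  0  3  3  0
k=2  0  3  3  2  3  3
2  0  1  2  1  0
1  3  1  3  1  1
1  2  3  0  0  2
3  2  0  1  1  0
2  3  0  3  3  0
k=3  0  3  3  2  3  3
2  0  1  2  1  0
1  3  1  3  1  2
1  2  3  0  0  2
3  2  0  1  1  0
2  3  0  3  3  0
k=4  0  3  3  2  3  3
2  0  1  2  1  0
1  3  1  3  1  3
1  2  3  0  0  2
3  2  0  1  1  0
2  3  0  3  3  0
k=5  0  3  3  2  3  3
2  0  1  2  1  1
1  3  1  3  2  0
1  2  3  0  0  3
3  2  0  1  1  0
2  3  0  3  3  0
k=6  0  3  3  2  3  3
2  0  1  2  1  1
1  3  1  3  2  1
1  2  3  0  0  3
3  2  0  1  1  0
2  3  0  3  3  0
k=7  0  3  3  2  3  3
2  0  1  2  1  1
1  3  1  3  2  2
1  2  3  0  0  3
3  2  0  1  1  0
2  3  0  3  3  0
k=8  0  3  3  2  3  3
2  0  1  2  1  1
1  3  1  3  2  3
1  2  3  0  0  3
3  2  0  1  1  0
2  3  0  3  3  0
k=9  0  3  3  2  3  3
2  0  1  2  1  2
1  3  1  3  3  1
1  2  3  0  1  0
3  2  0  1  1  1
2  3  0  3  3  0
k=10  0  3  3  2  3  3
2  0  1  2  1  2
1  3  1  3  3  2
1  2  3  0  1  0
3  2  0  1  1  1
2  3  0  3  3  0
k=11  0  3  3  2  3  3
2  0  1  2  1  2
1  3  1  3  3  3
1  2  3  0  1  0
3  2  0  1  1  1
2  3  0  3  3  0
k=12  0  3  3  2  3  3
2  0  1  3  2  3
1  3  2  0  1  1
1  2  3  1  2  1
3  2  0  1  1  1
2  3  0  3  3  0
k=13  0  3  3  2  3  3
2  0  1  3  2  3
1  3  2  0  1  2
1  2  3  1  2  1
3  2  0  1  1  1
2  3  0  3  3  0
k=14  0  3  3  2  3  3
2  0  1  3  2  3
1  3  2  0  1  3
1  2  3  1  2  1
3  2  0  1  1  1
2  3  0  3  3  0
k=15  1  0  1  1  2  1
2  1  3  1  1  2
1  3  2  1  3  1
1  2  3  1  2  2
3  2  0  1  1  1
2  3  0  3  3  0
k=16  1  0  1  1  2  1
2  1  3  1  1  2
1  3  2  1  3  2
1  2  3  1  2  2
3  2  0  1  1  1
2  3  0  3  3  0
k=17  1  0  1  1  2  1
2  1  3  1  1  2
1  3  2  1  3  3
1  2  3  1  2  2
3  2  0  1  1  1
2  3  0  3  3  0
k=18  1  0  1  1  2  1
2  1  3  1  2  3
1  3  2  2  0  1
1  2  3  1  3  3
3  2  0  1  1  1
2  3  0  3  3  0

59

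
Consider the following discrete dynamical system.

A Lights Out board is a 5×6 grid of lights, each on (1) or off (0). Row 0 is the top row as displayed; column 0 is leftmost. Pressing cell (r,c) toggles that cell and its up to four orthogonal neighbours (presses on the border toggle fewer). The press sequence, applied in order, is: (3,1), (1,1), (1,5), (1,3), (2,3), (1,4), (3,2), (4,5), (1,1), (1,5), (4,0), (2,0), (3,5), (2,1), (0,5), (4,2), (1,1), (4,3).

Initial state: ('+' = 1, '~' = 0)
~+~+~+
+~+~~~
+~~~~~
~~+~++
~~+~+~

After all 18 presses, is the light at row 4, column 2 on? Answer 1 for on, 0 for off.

0

gen 0: ~+~+~+
+~+~~~
+~~~~~
~~+~++
~~+~+~
gen 1: ~+~+~+
+~+~~~
++~~~~
++~~++
~++~+~
gen 2: ~~~+~+
~+~~~~
+~~~~~
++~~++
~++~+~
gen 3: ~~~+~~
~+~~++
+~~~~+
++~~++
~++~+~
gen 4: ~~~~~~
~+++~+
+~~+~+
++~~++
~++~+~
gen 5: ~~~~~~
~++~~+
+~+~++
++~+++
~++~+~
gen 6: ~~~~+~
~++++~
+~+~~+
++~+++
~++~+~
gen 7: ~~~~+~
~++++~
+~~~~+
+~+~++
~+~~+~
gen 8: ~~~~+~
~++++~
+~~~~+
+~+~+~
~+~~~+
gen 9: ~+~~+~
+~~++~
++~~~+
+~+~+~
~+~~~+
gen 10: ~+~~++
+~~+~+
++~~~~
+~+~+~
~+~~~+
gen 11: ~+~~++
+~~+~+
++~~~~
~~+~+~
+~~~~+
gen 12: ~+~~++
~~~+~+
~~~~~~
+~+~+~
+~~~~+
gen 13: ~+~~++
~~~+~+
~~~~~+
+~+~~+
+~~~~~
gen 14: ~+~~++
~+~+~+
+++~~+
+++~~+
+~~~~~
gen 15: ~+~~~~
~+~+~~
+++~~+
+++~~+
+~~~~~
gen 16: ~+~~~~
~+~+~~
+++~~+
++~~~+
++++~~
gen 17: ~~~~~~
+~++~~
+~+~~+
++~~~+
++++~~
gen 18: ~~~~~~
+~++~~
+~+~~+
++~+~+
++~~+~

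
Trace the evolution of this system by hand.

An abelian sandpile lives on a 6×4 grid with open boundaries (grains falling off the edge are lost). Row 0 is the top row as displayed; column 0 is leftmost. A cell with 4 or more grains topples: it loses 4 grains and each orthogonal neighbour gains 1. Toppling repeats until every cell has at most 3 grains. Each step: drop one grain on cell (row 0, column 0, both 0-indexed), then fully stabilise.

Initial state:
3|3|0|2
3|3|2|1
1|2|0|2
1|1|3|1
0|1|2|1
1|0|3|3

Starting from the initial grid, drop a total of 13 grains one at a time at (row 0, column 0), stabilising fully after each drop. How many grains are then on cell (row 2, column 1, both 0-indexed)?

step 0: 3|3|0|2
3|3|2|1
1|2|0|2
1|1|3|1
0|1|2|1
1|0|3|3
step 1: 2|1|1|2
1|1|3|1
2|3|0|2
1|1|3|1
0|1|2|1
1|0|3|3
step 2: 3|1|1|2
1|1|3|1
2|3|0|2
1|1|3|1
0|1|2|1
1|0|3|3
step 3: 0|2|1|2
2|1|3|1
2|3|0|2
1|1|3|1
0|1|2|1
1|0|3|3
step 4: 1|2|1|2
2|1|3|1
2|3|0|2
1|1|3|1
0|1|2|1
1|0|3|3
step 5: 2|2|1|2
2|1|3|1
2|3|0|2
1|1|3|1
0|1|2|1
1|0|3|3
step 6: 3|2|1|2
2|1|3|1
2|3|0|2
1|1|3|1
0|1|2|1
1|0|3|3
step 7: 0|3|1|2
3|1|3|1
2|3|0|2
1|1|3|1
0|1|2|1
1|0|3|3
step 8: 1|3|1|2
3|1|3|1
2|3|0|2
1|1|3|1
0|1|2|1
1|0|3|3
step 9: 2|3|1|2
3|1|3|1
2|3|0|2
1|1|3|1
0|1|2|1
1|0|3|3
step 10: 3|3|1|2
3|1|3|1
2|3|0|2
1|1|3|1
0|1|2|1
1|0|3|3
step 11: 2|0|2|2
0|3|3|1
3|3|0|2
1|1|3|1
0|1|2|1
1|0|3|3
step 12: 3|0|2|2
0|3|3|1
3|3|0|2
1|1|3|1
0|1|2|1
1|0|3|3
step 13: 0|1|2|2
1|3|3|1
3|3|0|2
1|1|3|1
0|1|2|1
1|0|3|3

3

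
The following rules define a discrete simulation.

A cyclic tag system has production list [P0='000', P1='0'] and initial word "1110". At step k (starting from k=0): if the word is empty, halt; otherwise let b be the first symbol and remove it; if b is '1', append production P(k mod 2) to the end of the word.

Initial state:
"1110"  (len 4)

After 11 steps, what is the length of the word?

gen 0: "1110"  (len 4)
gen 1: "110000"  (len 6)
gen 2: "100000"  (len 6)
gen 3: "00000000"  (len 8)
gen 4: "0000000"  (len 7)
gen 5: "000000"  (len 6)
gen 6: "00000"  (len 5)
gen 7: "0000"  (len 4)
gen 8: "000"  (len 3)
gen 9: "00"  (len 2)
gen 10: "0"  (len 1)
gen 11: (halted — word empty)

0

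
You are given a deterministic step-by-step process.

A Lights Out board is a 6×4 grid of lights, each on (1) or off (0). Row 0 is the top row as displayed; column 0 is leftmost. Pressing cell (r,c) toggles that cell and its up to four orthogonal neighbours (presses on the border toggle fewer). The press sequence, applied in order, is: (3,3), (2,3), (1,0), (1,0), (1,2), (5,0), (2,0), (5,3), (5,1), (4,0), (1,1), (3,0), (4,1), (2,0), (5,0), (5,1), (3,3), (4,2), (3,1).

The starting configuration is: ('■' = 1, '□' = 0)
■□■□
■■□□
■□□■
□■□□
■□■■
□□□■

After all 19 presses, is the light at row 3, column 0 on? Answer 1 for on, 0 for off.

step 0: ■□■□
■■□□
■□□■
□■□□
■□■■
□□□■
step 1: ■□■□
■■□□
■□□□
□■■■
■□■□
□□□■
step 2: ■□■□
■■□■
■□■■
□■■□
■□■□
□□□■
step 3: □□■□
□□□■
□□■■
□■■□
■□■□
□□□■
step 4: ■□■□
■■□■
■□■■
□■■□
■□■□
□□□■
step 5: ■□□□
■□■□
■□□■
□■■□
■□■□
□□□■
step 6: ■□□□
■□■□
■□□■
□■■□
□□■□
■■□■
step 7: ■□□□
□□■□
□■□■
■■■□
□□■□
■■□■
step 8: ■□□□
□□■□
□■□■
■■■□
□□■■
■■■□
step 9: ■□□□
□□■□
□■□■
■■■□
□■■■
□□□□
step 10: ■□□□
□□■□
□■□■
□■■□
■□■■
■□□□
step 11: ■■□□
■■□□
□□□■
□■■□
■□■■
■□□□
step 12: ■■□□
■■□□
■□□■
■□■□
□□■■
■□□□
step 13: ■■□□
■■□□
■□□■
■■■□
■■□■
■■□□
step 14: ■■□□
□■□□
□■□■
□■■□
■■□■
■■□□
step 15: ■■□□
□■□□
□■□■
□■■□
□■□■
□□□□
step 16: ■■□□
□■□□
□■□■
□■■□
□□□■
■■■□
step 17: ■■□□
□■□□
□■□□
□■□■
□□□□
■■■□
step 18: ■■□□
□■□□
□■□□
□■■■
□■■■
■■□□
step 19: ■■□□
□■□□
□□□□
■□□■
□□■■
■■□□

1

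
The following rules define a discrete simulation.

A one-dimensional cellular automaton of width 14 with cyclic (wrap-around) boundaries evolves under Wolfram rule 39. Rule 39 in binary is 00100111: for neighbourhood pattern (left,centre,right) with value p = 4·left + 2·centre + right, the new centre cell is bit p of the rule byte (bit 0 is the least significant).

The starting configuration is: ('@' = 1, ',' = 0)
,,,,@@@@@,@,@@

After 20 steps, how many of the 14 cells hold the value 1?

t=0: ,,,,@@@@@,@,@@
t=1: ,@@@,,,,,@@@,,
t=2: @,,,,@@@@,,,,@
t=3: ,,@@@,,,,,@@@,
t=4: @@,,,,@@@@,,,,
t=5: ,,,@@@,,,,,@@@
t=6: ,@@,,,,@@@@,,,
t=7: @,,,@@@,,,,,@@
t=8: ,,@@,,,,@@@@,,
t=9: @@,,,@@@,,,,,@
t=10: ,,,@@,,,,@@@@,
t=11: @@@,,,@@@,,,,,
t=12: ,,,,@@,,,,@@@@
t=13: ,@@@,,,@@@,,,,
t=14: @,,,,@@,,,,@@@
t=15: ,,@@@,,,@@@,,,
t=16: @@,,,,@@,,,,@@
t=17: ,,,@@@,,,@@@,,
t=18: @@@,,,,@@,,,,@
t=19: ,,,,@@@,,,@@@,
t=20: @@@@,,,,@@,,,,

6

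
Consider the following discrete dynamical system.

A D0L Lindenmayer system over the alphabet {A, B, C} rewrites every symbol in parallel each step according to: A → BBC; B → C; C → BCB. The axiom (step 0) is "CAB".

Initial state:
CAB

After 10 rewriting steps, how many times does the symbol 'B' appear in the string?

t=0: CAB
t=1: BCBBBCC
t=2: CBCBCCCBCBBCB
t=3: BCBCBCBCBCBBCBBCBCBCBCCBCBC
t=4: CBCBCBCBCBCBCBCBCBCBCCBCBCCBCBCBCBCBCBCBCBBCBCBCBCBCB
t=5: BCBCBCBCBCBCBCBCBCBCBCBCBCBCBCBCBCBCBCBCBCBBCBCBCBCBCBBCBCBCBCBCBCBCBCBCBCBCBCBCBCBCBCCBCBCBCBCBCBCBCBCBCBC
t=6: CBCBCBCBCBCBCBCBCBCBCBCBCBCBCBCBCBCBCBCBCBCBCBCBCBCBCBCBCB…BCBCBCBCBCBCBCBBCBCBCBCBCBCBCBCBCBCBCBCBCBCBCBCBCBCBCBCBCB  (len 213)
t=7: BCBCBCBCBCBCBCBCBCBCBCBCBCBCBCBCBCBCBCBCBCBCBCBCBCBCBCBCBC…BCBCBCBCBCBCBCBCBCBCBCBCBCBCBCBCBCBCBCBCBCBCBCBCBCBCBCBCBC  (len 427)
t=8: CBCBCBCBCBCBCBCBCBCBCBCBCBCBCBCBCBCBCBCBCBCBCBCBCBCBCBCBCB…CBCBCBCBCBCBCBCBCBCBCBCBCBCBCBCBCBCBCBCBCBCBCBCBCBCBCBCBCB  (len 853)
t=9: BCBCBCBCBCBCBCBCBCBCBCBCBCBCBCBCBCBCBCBCBCBCBCBCBCBCBCBCBC…BCBCBCBCBCBCBCBCBCBCBCBCBCBCBCBCBCBCBCBCBCBCBCBCBCBCBCBCBC  (len 1707)
t=10: CBCBCBCBCBCBCBCBCBCBCBCBCBCBCBCBCBCBCBCBCBCBCBCBCBCBCBCBCB…CBCBCBCBCBCBCBCBCBCBCBCBCBCBCBCBCBCBCBCBCBCBCBCBCBCBCBCBCB  (len 3413)

1706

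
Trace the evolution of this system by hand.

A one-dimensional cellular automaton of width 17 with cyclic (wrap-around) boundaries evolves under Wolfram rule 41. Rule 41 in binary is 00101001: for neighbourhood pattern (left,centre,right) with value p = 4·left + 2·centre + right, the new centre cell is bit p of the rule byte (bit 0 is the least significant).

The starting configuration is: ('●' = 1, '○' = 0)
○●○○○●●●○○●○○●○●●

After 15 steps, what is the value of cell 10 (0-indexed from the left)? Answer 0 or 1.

0

gen 0: ○●○○○●●●○○●○○●○●●
gen 1: ●○○●○●○○○○○○○○●●○
gen 2: ○○○○●○○●●●●●●○●○●
gen 3: ○●●○○○○●○○○○○●○●○
gen 4: ○●○○●●○○○●●●○○●○○
gen 5: ○○○○●○○●○●○○○○○○●
gen 6: ○●●○○○○○●○○●●●●○○
gen 7: ○●○○●●●○○○○●○○○○●
gen 8: ●○○○●○○○●●○○○●●○○
gen 9: ○○●○○○●○●○○●○●○○○
gen 10: ●○○○●○○●○○○○●○○●●
gen 11: ○○●○○○○○○●●○○○○●○
gen 12: ●○○○●●●●○●○○●●○○○
gen 13: ○○●○●○○○●○○○●○○●○
gen 14: ●○○●○○●○○○●○○○○○○
gen 15: ○○○○○○○○●○○○●●●●○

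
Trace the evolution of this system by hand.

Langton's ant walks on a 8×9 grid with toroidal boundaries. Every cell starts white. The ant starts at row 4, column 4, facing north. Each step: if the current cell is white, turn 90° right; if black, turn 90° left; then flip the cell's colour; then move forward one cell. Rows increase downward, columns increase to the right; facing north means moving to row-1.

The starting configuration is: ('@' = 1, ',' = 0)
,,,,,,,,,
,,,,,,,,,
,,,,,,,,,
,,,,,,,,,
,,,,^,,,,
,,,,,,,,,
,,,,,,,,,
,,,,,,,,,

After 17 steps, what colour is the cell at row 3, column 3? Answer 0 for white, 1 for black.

1

[0] ,,,,,,,,,
,,,,,,,,,
,,,,,,,,,
,,,,,,,,,
,,,,^,,,,
,,,,,,,,,
,,,,,,,,,
,,,,,,,,,
[1] ,,,,,,,,,
,,,,,,,,,
,,,,,,,,,
,,,,,,,,,
,,,,@>,,,
,,,,,,,,,
,,,,,,,,,
,,,,,,,,,
[2] ,,,,,,,,,
,,,,,,,,,
,,,,,,,,,
,,,,,,,,,
,,,,@@,,,
,,,,,v,,,
,,,,,,,,,
,,,,,,,,,
[3] ,,,,,,,,,
,,,,,,,,,
,,,,,,,,,
,,,,,,,,,
,,,,@@,,,
,,,,<@,,,
,,,,,,,,,
,,,,,,,,,
[4] ,,,,,,,,,
,,,,,,,,,
,,,,,,,,,
,,,,,,,,,
,,,,^@,,,
,,,,@@,,,
,,,,,,,,,
,,,,,,,,,
[5] ,,,,,,,,,
,,,,,,,,,
,,,,,,,,,
,,,,,,,,,
,,,<,@,,,
,,,,@@,,,
,,,,,,,,,
,,,,,,,,,
[6] ,,,,,,,,,
,,,,,,,,,
,,,,,,,,,
,,,^,,,,,
,,,@,@,,,
,,,,@@,,,
,,,,,,,,,
,,,,,,,,,
[7] ,,,,,,,,,
,,,,,,,,,
,,,,,,,,,
,,,@>,,,,
,,,@,@,,,
,,,,@@,,,
,,,,,,,,,
,,,,,,,,,
[8] ,,,,,,,,,
,,,,,,,,,
,,,,,,,,,
,,,@@,,,,
,,,@v@,,,
,,,,@@,,,
,,,,,,,,,
,,,,,,,,,
[9] ,,,,,,,,,
,,,,,,,,,
,,,,,,,,,
,,,@@,,,,
,,,<@@,,,
,,,,@@,,,
,,,,,,,,,
,,,,,,,,,
[10] ,,,,,,,,,
,,,,,,,,,
,,,,,,,,,
,,,@@,,,,
,,,,@@,,,
,,,v@@,,,
,,,,,,,,,
,,,,,,,,,
[11] ,,,,,,,,,
,,,,,,,,,
,,,,,,,,,
,,,@@,,,,
,,,,@@,,,
,,<@@@,,,
,,,,,,,,,
,,,,,,,,,
[12] ,,,,,,,,,
,,,,,,,,,
,,,,,,,,,
,,,@@,,,,
,,^,@@,,,
,,@@@@,,,
,,,,,,,,,
,,,,,,,,,
[13] ,,,,,,,,,
,,,,,,,,,
,,,,,,,,,
,,,@@,,,,
,,@>@@,,,
,,@@@@,,,
,,,,,,,,,
,,,,,,,,,
[14] ,,,,,,,,,
,,,,,,,,,
,,,,,,,,,
,,,@@,,,,
,,@@@@,,,
,,@v@@,,,
,,,,,,,,,
,,,,,,,,,
[15] ,,,,,,,,,
,,,,,,,,,
,,,,,,,,,
,,,@@,,,,
,,@@@@,,,
,,@,>@,,,
,,,,,,,,,
,,,,,,,,,
[16] ,,,,,,,,,
,,,,,,,,,
,,,,,,,,,
,,,@@,,,,
,,@@^@,,,
,,@,,@,,,
,,,,,,,,,
,,,,,,,,,
[17] ,,,,,,,,,
,,,,,,,,,
,,,,,,,,,
,,,@@,,,,
,,@<,@,,,
,,@,,@,,,
,,,,,,,,,
,,,,,,,,,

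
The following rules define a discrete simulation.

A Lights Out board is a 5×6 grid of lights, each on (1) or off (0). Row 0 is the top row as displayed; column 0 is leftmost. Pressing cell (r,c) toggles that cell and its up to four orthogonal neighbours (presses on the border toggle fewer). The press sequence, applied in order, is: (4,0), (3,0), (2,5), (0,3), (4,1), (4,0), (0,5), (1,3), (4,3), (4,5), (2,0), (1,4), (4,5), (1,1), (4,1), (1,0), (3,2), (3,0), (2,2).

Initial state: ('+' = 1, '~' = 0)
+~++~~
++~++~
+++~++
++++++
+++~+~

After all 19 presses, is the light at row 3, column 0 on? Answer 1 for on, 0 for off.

0

t=0: +~++~~
++~++~
+++~++
++++++
+++~+~
t=1: +~++~~
++~++~
+++~++
~+++++
~~+~+~
t=2: +~++~~
++~++~
~++~++
+~++++
+~+~+~
t=3: +~++~~
++~+++
~++~~~
+~+++~
+~+~+~
t=4: +~~~+~
++~~++
~++~~~
+~+++~
+~+~+~
t=5: +~~~+~
++~~++
~++~~~
+++++~
~+~~+~
t=6: +~~~+~
++~~++
~++~~~
~++++~
+~~~+~
t=7: +~~~~+
++~~+~
~++~~~
~++++~
+~~~+~
t=8: +~~+~+
++++~~
~+++~~
~++++~
+~~~+~
t=9: +~~+~+
++++~~
~+++~~
~++~+~
+~++~~
t=10: +~~+~+
++++~~
~+++~~
~++~++
+~++++
t=11: +~~+~+
~+++~~
+~++~~
+++~++
+~++++
t=12: +~~+++
~++~++
+~+++~
+++~++
+~++++
t=13: +~~+++
~++~++
+~+++~
+++~+~
+~++~~
t=14: ++~+++
+~~~++
+++++~
+++~+~
+~++~~
t=15: ++~+++
+~~~++
+++++~
+~+~+~
~+~+~~
t=16: ~+~+++
~+~~++
~++++~
+~+~+~
~+~+~~
t=17: ~+~+++
~+~~++
~+~++~
++~++~
~+++~~
t=18: ~+~+++
~+~~++
++~++~
~~~++~
++++~~
t=19: ~+~+++
~++~++
+~+~+~
~~+++~
++++~~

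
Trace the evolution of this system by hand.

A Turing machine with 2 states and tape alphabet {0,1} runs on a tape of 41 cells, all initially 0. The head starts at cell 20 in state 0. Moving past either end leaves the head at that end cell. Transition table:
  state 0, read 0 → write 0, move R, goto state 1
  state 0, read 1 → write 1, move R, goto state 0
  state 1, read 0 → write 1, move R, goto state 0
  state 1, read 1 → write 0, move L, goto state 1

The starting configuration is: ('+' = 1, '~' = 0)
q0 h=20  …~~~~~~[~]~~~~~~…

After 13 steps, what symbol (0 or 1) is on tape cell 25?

gen 0: q0 h=20  …~~~~~~[~]~~~~~~…
gen 1: q1 h=21  …~~~~~~[~]~~~~~~…
gen 2: q0 h=22  …~~~~~+[~]~~~~~~…
gen 3: q1 h=23  …~~~~+~[~]~~~~~~…
gen 4: q0 h=24  …~~~+~+[~]~~~~~~…
gen 5: q1 h=25  …~~+~+~[~]~~~~~~…
gen 6: q0 h=26  …~+~+~+[~]~~~~~~…
gen 7: q1 h=27  …+~+~+~[~]~~~~~~…
gen 8: q0 h=28  …~+~+~+[~]~~~~~~…
gen 9: q1 h=29  …+~+~+~[~]~~~~~~…
gen 10: q0 h=30  …~+~+~+[~]~~~~~~…
gen 11: q1 h=31  …+~+~+~[~]~~~~~~…
gen 12: q0 h=32  …~+~+~+[~]~~~~~~…
gen 13: q1 h=33  …+~+~+~[~]~~~~~~…

1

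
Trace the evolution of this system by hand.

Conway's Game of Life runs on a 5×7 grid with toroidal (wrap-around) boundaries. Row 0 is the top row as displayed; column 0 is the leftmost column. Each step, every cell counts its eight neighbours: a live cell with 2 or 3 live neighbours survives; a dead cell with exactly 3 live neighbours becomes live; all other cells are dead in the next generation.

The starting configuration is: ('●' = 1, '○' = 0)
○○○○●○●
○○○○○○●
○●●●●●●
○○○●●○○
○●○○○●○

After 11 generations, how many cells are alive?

30

t=0: ○○○○●○●
○○○○○○●
○●●●●●●
○○○●●○○
○●○○○●○
t=1: ●○○○○○●
○○●○○○●
●○●○○○●
●●○○○○●
○○○●○●○
t=2: ●○○○○●●
○○○○○●○
○○●○○●○
○●●○○●○
○●○○○●○
t=3: ●○○○●●○
○○○○●●○
○●●○●●●
○●●○●●●
○●●○●●○
t=4: ○●○○○○○
●●○○○○○
○●●○○○○
○○○○○○○
○○●○○○○
t=5: ●●●○○○○
●○○○○○○
●●●○○○○
○●●○○○○
○○○○○○○
t=6: ●●○○○○○
○○○○○○●
●○●○○○○
●○●○○○○
●○○○○○○
t=7: ●●○○○○●
○○○○○○●
●○○○○○●
●○○○○○●
●○○○○○●
t=8: ○●○○○●○
○●○○○●○
○○○○○●○
○●○○○●○
○○○○○●○
t=9: ○○○○●●●
○○○○●●●
○○○○●●●
○○○○●●●
○○○○●●●
t=10: ●○○●○○○
●○○●○○○
●○○●○○○
●○○●○○○
●○○●○○○
t=11: ●●●●●○●
●●●●●○●
●●●●●○●
●●●●●○●
●●●●●○●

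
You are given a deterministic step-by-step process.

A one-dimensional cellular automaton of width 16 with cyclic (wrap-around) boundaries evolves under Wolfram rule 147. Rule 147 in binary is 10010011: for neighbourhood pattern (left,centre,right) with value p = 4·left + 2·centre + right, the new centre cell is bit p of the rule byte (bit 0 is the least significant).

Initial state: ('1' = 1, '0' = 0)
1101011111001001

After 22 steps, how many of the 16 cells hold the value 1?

k=0  1101011111001001
k=1  1000001110110110
k=2  0111110100000000
k=3  1011100011111111
k=4  0001011101111111
k=5  1110001000111110
k=6  0101110111011100
k=7  1000100010001011
k=8  0111011101110001
k=9  0010001000101110
k=10  1101110111000101
k=11  1000100010111000
k=12  0111011100010111
k=13  0010001011100010
k=14  1101110001011101
k=15  1000101110001000
k=16  0111000101110111
k=17  0010111000100010
k=18  1100010111011101
k=19  1011100010001000
k=20  0001011101110111
k=21  1110001000100010
k=22  0101110111011100

10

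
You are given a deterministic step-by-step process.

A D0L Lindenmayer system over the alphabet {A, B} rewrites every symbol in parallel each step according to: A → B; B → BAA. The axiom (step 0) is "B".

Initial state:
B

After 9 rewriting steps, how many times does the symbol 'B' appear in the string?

0) B
1) BAA
2) BAABB
3) BAABBBAABAA
4) BAABBBAABAABAABBBAABB
5) BAABBBAABAABAABBBAABBBAABBBAABAABAABBBAABAA
6) BAABBBAABAABAABBBAABBBAABBBAABAABAABBBAABAABAABBBAABAABAABBBAABBBAABBBAABAABAABBBAABB
7) BAABBBAABAABAABBBAABBBAABBBAABAABAABBBAABAABAABBBAABAABAAB…ABAABAABBBAABAABAABBBAABAABAABBBAABBBAABBBAABAABAABBBAABAA  (len 171)
8) BAABBBAABAABAABBBAABBBAABBBAABAABAABBBAABAABAABBBAABAABAAB…AABAABAABBBAABAABAABBBAABAABAABBBAABBBAABBBAABAABAABBBAABB  (len 341)
9) BAABBBAABAABAABBBAABBBAABBBAABAABAABBBAABAABAABBBAABAABAAB…ABAABAABBBAABAABAABBBAABAABAABBBAABBBAABBBAABAABAABBBAABAA  (len 683)

341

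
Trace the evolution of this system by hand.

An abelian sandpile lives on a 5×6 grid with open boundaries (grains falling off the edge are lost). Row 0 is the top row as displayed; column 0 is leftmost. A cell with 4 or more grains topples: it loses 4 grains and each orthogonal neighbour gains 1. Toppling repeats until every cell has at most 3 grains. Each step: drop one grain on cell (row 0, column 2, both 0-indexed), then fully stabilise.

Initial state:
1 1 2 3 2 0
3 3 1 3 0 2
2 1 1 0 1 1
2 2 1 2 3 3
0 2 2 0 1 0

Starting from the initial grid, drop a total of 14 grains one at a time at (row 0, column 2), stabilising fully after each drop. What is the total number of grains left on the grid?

49

0) 1 1 2 3 2 0
3 3 1 3 0 2
2 1 1 0 1 1
2 2 1 2 3 3
0 2 2 0 1 0
1) 1 1 3 3 2 0
3 3 1 3 0 2
2 1 1 0 1 1
2 2 1 2 3 3
0 2 2 0 1 0
2) 1 2 1 1 3 0
3 3 3 0 1 2
2 1 1 1 1 1
2 2 1 2 3 3
0 2 2 0 1 0
3) 1 2 2 1 3 0
3 3 3 0 1 2
2 1 1 1 1 1
2 2 1 2 3 3
0 2 2 0 1 0
4) 1 2 3 1 3 0
3 3 3 0 1 2
2 1 1 1 1 1
2 2 1 2 3 3
0 2 2 0 1 0
5) 3 0 2 2 3 0
0 2 1 1 1 2
3 2 2 1 1 1
2 2 1 2 3 3
0 2 2 0 1 0
6) 3 0 3 2 3 0
0 2 1 1 1 2
3 2 2 1 1 1
2 2 1 2 3 3
0 2 2 0 1 0
7) 3 1 0 3 3 0
0 2 2 1 1 2
3 2 2 1 1 1
2 2 1 2 3 3
0 2 2 0 1 0
8) 3 1 1 3 3 0
0 2 2 1 1 2
3 2 2 1 1 1
2 2 1 2 3 3
0 2 2 0 1 0
9) 3 1 2 3 3 0
0 2 2 1 1 2
3 2 2 1 1 1
2 2 1 2 3 3
0 2 2 0 1 0
10) 3 1 3 3 3 0
0 2 2 1 1 2
3 2 2 1 1 1
2 2 1 2 3 3
0 2 2 0 1 0
11) 3 2 1 1 0 1
0 2 3 2 2 2
3 2 2 1 1 1
2 2 1 2 3 3
0 2 2 0 1 0
12) 3 2 2 1 0 1
0 2 3 2 2 2
3 2 2 1 1 1
2 2 1 2 3 3
0 2 2 0 1 0
13) 3 2 3 1 0 1
0 2 3 2 2 2
3 2 2 1 1 1
2 2 1 2 3 3
0 2 2 0 1 0
14) 3 3 1 2 0 1
0 3 0 3 2 2
3 2 3 1 1 1
2 2 1 2 3 3
0 2 2 0 1 0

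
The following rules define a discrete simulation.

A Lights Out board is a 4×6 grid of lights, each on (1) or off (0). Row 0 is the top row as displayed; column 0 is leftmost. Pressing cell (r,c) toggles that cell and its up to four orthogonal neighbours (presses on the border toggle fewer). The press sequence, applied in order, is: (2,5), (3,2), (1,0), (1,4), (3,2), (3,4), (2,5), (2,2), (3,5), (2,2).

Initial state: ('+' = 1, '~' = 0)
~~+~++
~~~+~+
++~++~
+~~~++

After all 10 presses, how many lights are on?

0) ~~+~++
~~~+~+
++~++~
+~~~++
1) ~~+~++
~~~+~~
++~+~+
+~~~+~
2) ~~+~++
~~~+~~
++++~+
+++++~
3) +~+~++
++~+~~
~+++~+
+++++~
4) +~+~~+
++~~++
~+++++
+++++~
5) +~+~~+
++~~++
~+~+++
+~~~+~
6) +~+~~+
++~~++
~+~+~+
+~~+~+
7) +~+~~+
++~~+~
~+~++~
+~~+~~
8) +~+~~+
+++~+~
~~+~+~
+~++~~
9) +~+~~+
+++~+~
~~+~++
+~++++
10) +~+~~+
++~~+~
~+~+++
+~~+++

14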